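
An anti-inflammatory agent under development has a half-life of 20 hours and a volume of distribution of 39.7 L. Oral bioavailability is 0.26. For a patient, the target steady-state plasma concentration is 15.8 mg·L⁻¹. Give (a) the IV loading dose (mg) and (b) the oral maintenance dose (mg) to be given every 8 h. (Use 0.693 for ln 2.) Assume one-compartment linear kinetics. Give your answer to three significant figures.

LD = Vd × C = 39.70 × 15.8 = 627.3 mg
CL = 0.693 × Vd / t½ = 0.693 × 39.70 / 20 = 1.376 L/h
D = CL × Css × τ / F = 1.376 × 15.8 × 8 / 0.26 = 668.9 mg

(a) 627 mg; (b) 669 mg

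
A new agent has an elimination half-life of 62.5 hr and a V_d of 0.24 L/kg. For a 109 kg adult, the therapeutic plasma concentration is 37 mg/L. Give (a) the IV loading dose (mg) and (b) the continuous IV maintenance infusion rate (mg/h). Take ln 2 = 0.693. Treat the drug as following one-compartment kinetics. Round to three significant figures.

Vd = 0.24 L/kg × 109 kg = 26.16 L
LD = Vd × C = 26.16 × 37 = 967.9 mg
CL = 0.693 × Vd / t½ = 0.693 × 26.16 / 62.5 = 0.2901 L/h
Infusion rate = CL × Css = 0.2901 × 37 = 10.73 mg/h

(a) 968 mg; (b) 10.7 mg/h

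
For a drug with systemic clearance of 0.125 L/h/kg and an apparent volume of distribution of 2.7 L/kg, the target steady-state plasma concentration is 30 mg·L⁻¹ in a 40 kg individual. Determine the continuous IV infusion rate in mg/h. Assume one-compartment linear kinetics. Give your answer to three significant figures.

150 mg/h

CL = 0.125 L/h/kg × 40 kg = 5.000 L/h
Rate = CL × Css = 5.000 × 30 = 150.0 mg/h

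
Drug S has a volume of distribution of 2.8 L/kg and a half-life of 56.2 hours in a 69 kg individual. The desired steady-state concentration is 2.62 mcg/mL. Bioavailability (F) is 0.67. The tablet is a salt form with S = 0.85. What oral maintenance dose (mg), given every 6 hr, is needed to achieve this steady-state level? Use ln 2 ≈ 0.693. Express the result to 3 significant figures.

65.8 mg

Total Vd = 2.8 × 69 = 193.2 L
CL = 0.693 × Vd / t½ = 0.693 × 193.2 / 56.2 = 2.382 L/h
D = CL × Css × τ / F / S = 2.382 × 2.62 × 6 / 0.67 / 0.85 = 65.75 mg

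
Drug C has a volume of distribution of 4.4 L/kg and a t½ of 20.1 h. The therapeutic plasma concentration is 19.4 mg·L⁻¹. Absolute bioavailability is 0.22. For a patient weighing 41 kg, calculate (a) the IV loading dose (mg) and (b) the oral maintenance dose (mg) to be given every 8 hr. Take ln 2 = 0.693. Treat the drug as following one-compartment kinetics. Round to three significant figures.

Vd = 4.4 L/kg × 41 kg = 180.4 L
LD = Vd × C = 180.4 × 19.4 = 3500 mg
CL = 0.693 × Vd / t½ = 0.693 × 180.4 / 20.1 = 6.220 L/h
D = CL × Css × τ / F = 6.220 × 19.4 × 8 / 0.22 = 4388 mg

(a) 3500 mg; (b) 4390 mg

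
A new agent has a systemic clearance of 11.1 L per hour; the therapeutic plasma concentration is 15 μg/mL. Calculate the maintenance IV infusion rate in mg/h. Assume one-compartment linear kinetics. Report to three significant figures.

At steady state, infusion rate equals elimination rate: rate in = CL × Css.
Infusion rate = CL · Css = 11.10 L/h × 15 mg/L = 166.5 mg/h

167 mg/h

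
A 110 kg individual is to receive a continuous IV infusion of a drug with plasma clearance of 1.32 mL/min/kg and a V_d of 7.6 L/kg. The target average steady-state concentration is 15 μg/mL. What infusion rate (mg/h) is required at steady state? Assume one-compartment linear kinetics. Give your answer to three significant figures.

CL = 1.32 mL/min/kg × 110 kg = 145.2 mL/min = 145.2 × 60/1000 = 8.712 L/h
R₀ = 8.712 × 15 = 130.7 mg/h

131 mg/h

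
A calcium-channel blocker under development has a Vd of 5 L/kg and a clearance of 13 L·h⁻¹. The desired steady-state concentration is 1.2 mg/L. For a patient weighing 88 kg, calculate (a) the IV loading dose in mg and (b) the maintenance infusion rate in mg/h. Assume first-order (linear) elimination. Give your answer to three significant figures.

(a) 528 mg; (b) 15.6 mg/h

Vd = 5 L/kg × 88 kg = 440.0 L
LD = Vd · C_target = 440.0 × 1.2 = 528.0 mg
Maintenance: replace elimination → rate = CL × Css = 13.00 × 1.2 = 15.60 mg/h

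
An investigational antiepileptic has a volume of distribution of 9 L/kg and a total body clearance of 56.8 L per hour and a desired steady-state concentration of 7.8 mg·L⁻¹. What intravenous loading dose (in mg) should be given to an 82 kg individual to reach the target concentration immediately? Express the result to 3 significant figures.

5760 mg

Vd(total) = 82 kg × 9 L/kg = 738.0 L
LD = Vd × C = 738.0 × 7.800 = 5756 mg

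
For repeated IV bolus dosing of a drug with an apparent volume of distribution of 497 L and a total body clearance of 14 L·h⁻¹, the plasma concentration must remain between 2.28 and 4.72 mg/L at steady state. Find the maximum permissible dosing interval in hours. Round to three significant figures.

25.8 h

k = CL / Vd = 14.00 / 497.0 = 0.02817 h⁻¹
Between IV bolus doses, concentration decays as C = C₀·e^(−kτ), so C_peak/C_trough = e^(kτ).
τ_max = ln(C_peak/C_trough) / k = ln(4.72/2.28) / 0.02817 = 0.7276 / 0.02817 = 25.83 h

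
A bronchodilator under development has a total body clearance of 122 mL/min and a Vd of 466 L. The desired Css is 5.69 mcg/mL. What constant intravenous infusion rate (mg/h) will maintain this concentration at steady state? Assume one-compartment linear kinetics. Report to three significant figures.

CL = 122 mL/min × 60/1000 = 7.320 L/h
Maintenance depends on clearance, not Vd — rate in must match rate out.
R₀ = 7.320 × 5.69 = 41.65 mg/h

41.7 mg/h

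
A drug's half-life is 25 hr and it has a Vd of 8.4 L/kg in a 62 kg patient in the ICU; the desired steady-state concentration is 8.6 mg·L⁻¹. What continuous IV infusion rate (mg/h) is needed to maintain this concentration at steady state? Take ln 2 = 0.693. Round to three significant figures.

124 mg/h

Vd(total) = 62 kg × 8.4 L/kg = 520.8 L
k = 0.693/25 = 0.02772 h⁻¹, so CL = k·Vd = 0.02772 × 520.8 = 14.44 L/h
Infusion rate = CL × Css = 14.44 × 8.6 = 124.2 mg/h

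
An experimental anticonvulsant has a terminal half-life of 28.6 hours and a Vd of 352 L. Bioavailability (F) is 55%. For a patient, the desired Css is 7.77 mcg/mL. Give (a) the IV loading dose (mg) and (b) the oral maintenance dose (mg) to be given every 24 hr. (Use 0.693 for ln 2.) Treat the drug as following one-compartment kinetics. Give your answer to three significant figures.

LD = Vd × C = 352.0 × 7.77 = 2735 mg
CL = 0.693 × Vd / t½ = 0.693 × 352.0 / 28.6 = 8.529 L/h
D = CL × Css × τ / F = 8.529 × 7.77 × 24 / 0.55 = 2892 mg

(a) 2740 mg; (b) 2890 mg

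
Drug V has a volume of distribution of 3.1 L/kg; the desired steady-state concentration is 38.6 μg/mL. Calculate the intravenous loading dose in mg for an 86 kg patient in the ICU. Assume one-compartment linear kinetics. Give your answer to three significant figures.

Vd = 3.1 L/kg × 86 kg = 266.6 L
The loading dose fills Vd to the target concentration.
LD = Vd × C = 266.6 × 38.60 = 10290 mg

10300 mg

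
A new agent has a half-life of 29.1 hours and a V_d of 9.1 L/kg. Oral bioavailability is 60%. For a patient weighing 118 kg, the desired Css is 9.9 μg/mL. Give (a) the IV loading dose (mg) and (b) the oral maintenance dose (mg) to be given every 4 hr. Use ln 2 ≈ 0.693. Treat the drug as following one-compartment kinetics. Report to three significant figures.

Vd = 9.1 L/kg × 118 kg = 1074 L
LD = Vd × C = 1074 × 9.9 = 10630 mg
CL = 0.693 × Vd / t½ = 0.693 × 1074 / 29.1 = 25.58 L/h
D = CL × Css × τ / F = 25.58 × 9.9 × 4 / 0.6 = 1688 mg

(a) 10600 mg; (b) 1690 mg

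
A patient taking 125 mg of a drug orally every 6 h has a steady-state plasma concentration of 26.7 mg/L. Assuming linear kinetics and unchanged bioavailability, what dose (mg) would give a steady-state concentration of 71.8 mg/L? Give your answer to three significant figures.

336 mg

With linear kinetics, Css is proportional to dose rate (D/τ) at fixed clearance.
D₂ = D₁ × (Css,target / Css,current) = 125 × 71.8/26.7 = 336.1 mg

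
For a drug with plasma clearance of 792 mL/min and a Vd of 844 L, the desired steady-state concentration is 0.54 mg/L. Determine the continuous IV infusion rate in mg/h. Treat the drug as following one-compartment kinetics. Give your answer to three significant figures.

25.7 mg/h

CL = 792 mL/min = 792 × 0.06 = 47.52 L/h
Infusion rate = CL · Css = 47.52 L/h × 0.54 mg/L = 25.66 mg/h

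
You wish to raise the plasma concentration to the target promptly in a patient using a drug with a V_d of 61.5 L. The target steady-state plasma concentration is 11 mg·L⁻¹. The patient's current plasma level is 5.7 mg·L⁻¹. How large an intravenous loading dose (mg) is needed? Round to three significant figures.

Concentration deficit ΔC = 11 − 5.7 = 5.300 mg/L
LD = Vd × ΔC = 61.50 × 5.300 = 326.0 mg

326 mg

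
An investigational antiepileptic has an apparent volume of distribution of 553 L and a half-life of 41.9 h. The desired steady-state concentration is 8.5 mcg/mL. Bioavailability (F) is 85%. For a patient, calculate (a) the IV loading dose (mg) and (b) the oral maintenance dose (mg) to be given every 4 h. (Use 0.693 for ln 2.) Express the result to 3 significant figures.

LD = Vd × C = 553.0 × 8.5 = 4701 mg
CL = 0.693 × Vd / t½ = 0.693 × 553.0 / 41.9 = 9.146 L/h
D = CL × Css × τ / F = 9.146 × 8.5 × 4 / 0.85 = 365.8 mg

(a) 4700 mg; (b) 366 mg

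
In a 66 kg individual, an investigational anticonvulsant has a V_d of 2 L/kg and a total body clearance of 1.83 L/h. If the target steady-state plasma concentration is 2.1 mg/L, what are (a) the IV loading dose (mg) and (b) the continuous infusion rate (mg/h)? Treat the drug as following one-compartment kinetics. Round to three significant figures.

(a) 277 mg; (b) 3.84 mg/h

Vd = 2 L/kg × 66 kg = 132.0 L
LD = Vd · C_target = 132.0 × 2.1 = 277.2 mg
Maintenance infusion rate = CL × Css = 1.830 × 2.1 = 3.843 mg/h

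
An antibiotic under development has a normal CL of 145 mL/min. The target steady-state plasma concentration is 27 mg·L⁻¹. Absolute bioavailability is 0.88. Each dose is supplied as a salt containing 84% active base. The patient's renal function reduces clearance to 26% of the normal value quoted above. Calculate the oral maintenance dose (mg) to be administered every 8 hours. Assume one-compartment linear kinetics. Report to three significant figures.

CL = 145 mL/min × 60/1000 = 8.700 L/h
Patient clearance = 0.26 × 8.700 = 2.262 L/h
D = CL × Css × τ / F / S = 2.262 × 27 × 8 / 0.88 / 0.84 = 661.0 mg

661 mg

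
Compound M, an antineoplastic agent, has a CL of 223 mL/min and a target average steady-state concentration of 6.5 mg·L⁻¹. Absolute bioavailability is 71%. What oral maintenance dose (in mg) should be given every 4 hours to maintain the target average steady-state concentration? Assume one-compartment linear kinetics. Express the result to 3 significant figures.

CL = 223 mL/min × 60/1000 = 13.38 L/h
D = CL × Css × τ / F = 13.38 × 6.5 × 4 / 0.71 = 490.0 mg

490 mg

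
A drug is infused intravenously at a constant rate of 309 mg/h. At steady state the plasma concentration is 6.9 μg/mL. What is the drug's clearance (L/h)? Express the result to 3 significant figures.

At steady state, infusion rate = CL × Css, so CL = rate / Css.
CL = 309 / 6.9 = 44.78 L/h

44.8 L/h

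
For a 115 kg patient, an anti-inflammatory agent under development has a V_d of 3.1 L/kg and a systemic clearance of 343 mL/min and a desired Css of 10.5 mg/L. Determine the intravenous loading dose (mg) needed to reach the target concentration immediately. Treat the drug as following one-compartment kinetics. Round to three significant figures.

Total Vd = 3.1 × 115 = 356.5 L
The loading dose fills Vd to the target concentration; clearance is irrelevant here.
LD = Vd × C = 356.5 × 10.50 = 3743 mg

3740 mg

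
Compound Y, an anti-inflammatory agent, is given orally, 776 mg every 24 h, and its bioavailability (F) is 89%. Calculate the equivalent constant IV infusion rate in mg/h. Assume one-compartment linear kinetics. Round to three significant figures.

Equivalent systemic input: infusion rate = F·D/τ.
Rate = 0.89 × 776 / 24 = 28.78 mg/h

28.8 mg/h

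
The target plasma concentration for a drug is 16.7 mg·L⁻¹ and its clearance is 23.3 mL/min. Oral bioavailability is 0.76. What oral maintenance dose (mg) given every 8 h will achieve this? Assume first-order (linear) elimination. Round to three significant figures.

246 mg

CL = 23.3 mL/min × 60/1000 = 1.398 L/h
D = CL × Css × τ / F = 1.398 × 16.7 × 8 / 0.76 = 245.8 mg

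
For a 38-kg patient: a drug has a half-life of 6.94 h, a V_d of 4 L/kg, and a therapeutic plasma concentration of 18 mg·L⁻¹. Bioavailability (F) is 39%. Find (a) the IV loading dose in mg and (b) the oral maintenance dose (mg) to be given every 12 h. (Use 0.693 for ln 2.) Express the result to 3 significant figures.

(a) 2740 mg; (b) 8410 mg

Vd = 4 L/kg × 38 kg = 152.0 L
LD = Vd × C = 152.0 × 18 = 2736 mg
CL = 0.693 × Vd / t½ = 0.693 × 152.0 / 6.94 = 15.18 L/h
D = CL × Css × τ / F = 15.18 × 18 × 12 / 0.39 = 8407 mg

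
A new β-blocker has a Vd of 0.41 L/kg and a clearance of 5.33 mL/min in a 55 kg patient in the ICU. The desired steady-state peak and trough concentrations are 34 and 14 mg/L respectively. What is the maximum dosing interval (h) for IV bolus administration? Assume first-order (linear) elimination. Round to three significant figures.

Total Vd = 0.41 × 55 = 22.55 L
CL = 5.33 mL/min × 60/1000 = 0.3198 L/h
k = CL / Vd = 0.3198 / 22.55 = 0.01418 h⁻¹
Between IV bolus doses, concentration decays as C = C₀·e^(−kτ), so C_peak/C_trough = e^(kτ).
τ_max = ln(C_peak/C_trough) / k = ln(34/14) / 0.01418 = 0.8873 / 0.01418 = 62.57 h

62.6 h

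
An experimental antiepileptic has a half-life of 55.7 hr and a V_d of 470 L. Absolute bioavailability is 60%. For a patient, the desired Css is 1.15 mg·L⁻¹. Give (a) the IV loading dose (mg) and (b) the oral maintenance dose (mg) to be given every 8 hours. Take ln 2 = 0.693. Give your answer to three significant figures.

(a) 541 mg; (b) 89.7 mg

LD = Vd × C = 470.0 × 1.15 = 540.5 mg
CL = 0.693 × Vd / t½ = 0.693 × 470.0 / 55.7 = 5.848 L/h
D = CL × Css × τ / F = 5.848 × 1.15 × 8 / 0.6 = 89.67 mg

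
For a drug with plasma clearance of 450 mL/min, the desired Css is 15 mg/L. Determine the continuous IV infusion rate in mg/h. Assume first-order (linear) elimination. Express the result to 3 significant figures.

CL = 450 mL/min = 450 × 0.06 = 27.00 L/h
R₀ = 27.00 × 15 = 405.0 mg/h

405 mg/h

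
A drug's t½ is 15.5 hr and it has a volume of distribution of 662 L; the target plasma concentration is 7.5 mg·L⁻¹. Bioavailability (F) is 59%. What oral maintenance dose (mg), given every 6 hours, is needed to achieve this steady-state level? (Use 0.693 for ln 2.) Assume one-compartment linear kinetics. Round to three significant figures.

2260 mg

k = 0.693/15.5 = 0.04471 h⁻¹, so CL = k·Vd = 0.04471 × 662.0 = 29.60 L/h
D = CL × Css × τ / F = 29.60 × 7.5 × 6 / 0.59 = 2258 mg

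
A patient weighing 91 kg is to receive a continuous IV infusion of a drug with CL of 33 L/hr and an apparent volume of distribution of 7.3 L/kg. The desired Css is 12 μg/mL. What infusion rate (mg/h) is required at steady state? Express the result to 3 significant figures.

Maintenance depends on clearance, not Vd — rate in must match rate out.
Rate = CL × Css = 33.00 × 12 = 396.0 mg/h

396 mg/h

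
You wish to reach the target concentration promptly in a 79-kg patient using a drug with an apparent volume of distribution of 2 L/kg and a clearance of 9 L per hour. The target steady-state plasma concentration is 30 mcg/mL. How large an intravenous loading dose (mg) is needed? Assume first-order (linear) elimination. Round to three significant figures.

4740 mg

Vd(total) = 79 kg × 2 L/kg = 158.0 L
LD = Vd × C = 158.0 × 30.00 = 4740 mg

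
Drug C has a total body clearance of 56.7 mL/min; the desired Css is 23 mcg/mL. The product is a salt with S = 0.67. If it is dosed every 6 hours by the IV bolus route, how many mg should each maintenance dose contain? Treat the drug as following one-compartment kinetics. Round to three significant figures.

701 mg

Convert clearance: 56.7 mL/min × 60 min/h ÷ 1000 mL/L = 3.402 L/h
At steady state, dose per interval replaces the amount cleared in that interval: S·D/τ = CL·Css.
D = CL × Css × τ / S = 3.402 × 23 × 6 / 0.67 = 700.7 mg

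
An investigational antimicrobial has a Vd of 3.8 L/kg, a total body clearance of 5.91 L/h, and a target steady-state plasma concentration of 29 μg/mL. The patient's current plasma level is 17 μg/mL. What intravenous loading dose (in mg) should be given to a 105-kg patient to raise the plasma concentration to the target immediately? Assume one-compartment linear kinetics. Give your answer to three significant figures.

Vd = 3.8 L/kg × 105 kg = 399.0 L
Concentration deficit ΔC = 29 − 17 = 12.00 mg/L
LD = Vd × ΔC = 399.0 × 12.00 = 4788 mg

4790 mg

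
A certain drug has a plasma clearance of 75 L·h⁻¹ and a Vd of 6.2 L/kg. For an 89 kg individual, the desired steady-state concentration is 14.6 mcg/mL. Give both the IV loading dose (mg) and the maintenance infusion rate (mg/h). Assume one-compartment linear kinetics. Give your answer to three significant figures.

(a) 8060 mg; (b) 1100 mg/h

Vd = 6.2 L/kg × 89 kg = 551.8 L
Loading: fill Vd to C_target → 551.8 L × 14.6 mg/L = 8056 mg
Maintenance infusion rate = CL × Css = 75.00 × 14.6 = 1095 mg/h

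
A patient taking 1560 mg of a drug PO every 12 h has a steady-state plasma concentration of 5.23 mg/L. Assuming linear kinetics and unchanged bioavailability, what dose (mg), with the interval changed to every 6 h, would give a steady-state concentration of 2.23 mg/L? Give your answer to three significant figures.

333 mg

With linear kinetics, Css is proportional to dose rate (D/τ) at fixed clearance.
D₂ = D₁ × (Css,target / Css,current) × (τ₂/τ₁) = 1560 × (2.23/5.23) × (6/12) = 332.6 mg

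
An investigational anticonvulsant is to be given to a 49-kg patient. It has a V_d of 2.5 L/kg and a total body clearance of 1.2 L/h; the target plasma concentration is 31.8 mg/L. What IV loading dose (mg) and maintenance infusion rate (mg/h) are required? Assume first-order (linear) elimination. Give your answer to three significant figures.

(a) 3900 mg; (b) 38.2 mg/h

Vd = 2.5 L/kg × 49 kg = 122.5 L
Loading: fill Vd to C_target → 122.5 L × 31.8 mg/L = 3896 mg
Maintenance: replace elimination → rate = CL × Css = 1.200 × 31.8 = 38.16 mg/h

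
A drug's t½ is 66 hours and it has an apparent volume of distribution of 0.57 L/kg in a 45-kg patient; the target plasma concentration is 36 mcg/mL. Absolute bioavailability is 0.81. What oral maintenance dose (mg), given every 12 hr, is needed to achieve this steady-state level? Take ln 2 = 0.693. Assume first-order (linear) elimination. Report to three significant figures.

Vd = 0.57 L/kg × 45 kg = 25.65 L
CL = ln 2 · Vd / t½ = 0.693 × 25.65 / 66 = 0.2693 L/h
D = CL × Css × τ / F = 0.2693 × 36 × 12 / 0.81 = 143.6 mg

144 mg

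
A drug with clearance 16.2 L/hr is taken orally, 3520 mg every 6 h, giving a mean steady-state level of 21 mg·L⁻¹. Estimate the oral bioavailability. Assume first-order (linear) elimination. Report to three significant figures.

F·D/τ = CL·Css at steady state → F = CL·Css·τ / D.
F = 16.2 × 21 × 6 / 3520 = 0.580

0.580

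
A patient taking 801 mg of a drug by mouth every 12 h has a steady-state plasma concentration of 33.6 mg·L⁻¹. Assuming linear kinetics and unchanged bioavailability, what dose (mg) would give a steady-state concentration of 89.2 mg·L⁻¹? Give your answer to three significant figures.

2130 mg

For first-order elimination, Css ∝ F·D/(CL·τ); F and CL are unchanged, so Css ∝ D/τ.
D₂ = D₁ × (Css,target / Css,current) = 801 × 89.2/33.6 = 2126 mg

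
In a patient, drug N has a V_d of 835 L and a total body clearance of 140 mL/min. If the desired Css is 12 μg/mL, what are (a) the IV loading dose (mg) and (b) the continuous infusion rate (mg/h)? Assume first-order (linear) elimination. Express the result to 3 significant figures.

(a) 10000 mg; (b) 101 mg/h

Loading dose = Vd × C = 835.0 × 12 = 10020 mg
CL = 140 mL/min = 140 × 0.06 = 8.400 L/h
Infusion rate = 8.400 L/h × 12 mg/L = 100.8 mg/h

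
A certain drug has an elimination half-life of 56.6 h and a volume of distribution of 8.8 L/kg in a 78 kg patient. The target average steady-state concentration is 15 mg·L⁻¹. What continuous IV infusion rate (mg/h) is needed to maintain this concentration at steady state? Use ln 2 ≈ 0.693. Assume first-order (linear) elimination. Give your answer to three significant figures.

Vd = 8.8 L/kg × 78 kg = 686.4 L
k = 0.693/56.6 = 0.01224 h⁻¹, so CL = k·Vd = 0.01224 × 686.4 = 8.402 L/h
Infusion rate = CL × Css = 8.402 × 15 = 126.0 mg/h

126 mg/h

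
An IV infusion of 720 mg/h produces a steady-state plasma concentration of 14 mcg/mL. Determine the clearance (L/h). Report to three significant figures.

At steady state, infusion rate = CL × Css, so CL = rate / Css.
CL = 720 / 14 = 51.43 L/h

51.4 L/h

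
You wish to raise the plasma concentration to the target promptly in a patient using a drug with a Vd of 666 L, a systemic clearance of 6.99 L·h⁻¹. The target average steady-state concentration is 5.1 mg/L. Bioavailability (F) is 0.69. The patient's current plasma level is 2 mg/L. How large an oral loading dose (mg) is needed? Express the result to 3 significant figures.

Concentration deficit ΔC = 5.1 − 2 = 3.100 mg/L
LD = Vd × ΔC / F = 666.0 × 3.100 / 0.69 = 2992 mg

2990 mg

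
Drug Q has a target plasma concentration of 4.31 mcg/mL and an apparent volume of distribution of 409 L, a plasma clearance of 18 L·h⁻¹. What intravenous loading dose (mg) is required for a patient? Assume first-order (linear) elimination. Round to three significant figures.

1760 mg

The loading dose fills Vd to the target concentration.
LD = Vd × C = 409.0 × 4.310 = 1763 mg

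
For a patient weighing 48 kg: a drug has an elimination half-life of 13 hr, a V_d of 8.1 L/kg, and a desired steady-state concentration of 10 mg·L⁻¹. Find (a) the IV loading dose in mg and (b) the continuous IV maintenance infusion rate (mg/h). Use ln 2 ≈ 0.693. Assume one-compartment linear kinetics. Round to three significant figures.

(a) 3890 mg; (b) 207 mg/h

Total Vd = 8.1 × 48 = 388.8 L
LD = Vd × C = 388.8 × 10 = 3888 mg
CL = 0.693 × Vd / t½ = 0.693 × 388.8 / 13 = 20.73 L/h
Infusion rate = CL × Css = 20.73 × 10 = 207.3 mg/h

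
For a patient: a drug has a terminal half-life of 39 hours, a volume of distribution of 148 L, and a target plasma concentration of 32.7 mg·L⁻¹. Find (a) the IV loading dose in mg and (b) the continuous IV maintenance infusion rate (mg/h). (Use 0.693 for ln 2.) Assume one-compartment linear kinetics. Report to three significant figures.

(a) 4840 mg; (b) 86.0 mg/h

LD = Vd × C = 148.0 × 32.7 = 4840 mg
CL = 0.693 × Vd / t½ = 0.693 × 148.0 / 39 = 2.630 L/h
Infusion rate = CL × Css = 2.630 × 32.7 = 86.00 mg/h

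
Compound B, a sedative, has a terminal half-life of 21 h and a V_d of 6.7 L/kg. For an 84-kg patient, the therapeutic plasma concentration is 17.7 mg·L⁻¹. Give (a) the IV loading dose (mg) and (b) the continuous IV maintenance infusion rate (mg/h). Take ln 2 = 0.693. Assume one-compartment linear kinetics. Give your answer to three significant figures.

Vd(total) = 84 kg × 6.7 L/kg = 562.8 L
LD = Vd × C = 562.8 × 17.7 = 9962 mg
CL = 0.693 × Vd / t½ = 0.693 × 562.8 / 21 = 18.57 L/h
Infusion rate = CL × Css = 18.57 × 17.7 = 328.7 mg/h

(a) 9960 mg; (b) 329 mg/h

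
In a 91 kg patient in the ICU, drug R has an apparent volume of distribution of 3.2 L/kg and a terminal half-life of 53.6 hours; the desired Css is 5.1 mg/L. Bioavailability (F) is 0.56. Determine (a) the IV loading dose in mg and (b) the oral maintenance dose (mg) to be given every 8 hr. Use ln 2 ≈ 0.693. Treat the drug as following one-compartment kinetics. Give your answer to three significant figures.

(a) 1490 mg; (b) 274 mg

Total Vd = 3.2 × 91 = 291.2 L
LD = Vd × C = 291.2 × 5.1 = 1485 mg
CL = 0.693 × Vd / t½ = 0.693 × 291.2 / 53.6 = 3.765 L/h
D = CL × Css × τ / F = 3.765 × 5.1 × 8 / 0.56 = 274.3 mg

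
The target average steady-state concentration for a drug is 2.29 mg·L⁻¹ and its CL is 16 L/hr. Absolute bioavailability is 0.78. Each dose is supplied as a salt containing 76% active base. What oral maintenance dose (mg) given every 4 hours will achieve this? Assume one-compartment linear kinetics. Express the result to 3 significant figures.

D = CL × Css × τ / F / S = 16.00 × 2.29 × 4 / 0.78 / 0.76 = 247.2 mg

247 mg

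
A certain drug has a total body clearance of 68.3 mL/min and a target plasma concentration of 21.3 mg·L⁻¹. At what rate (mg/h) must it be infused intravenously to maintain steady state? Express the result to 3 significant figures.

CL = 68.3 mL/min = 68.3 × 0.06 = 4.098 L/h
At steady state, infusion rate equals elimination rate: rate in = CL × Css.
Infusion rate = CL · Css = 4.098 L/h × 21.3 mg/L = 87.29 mg/h

87.3 mg/h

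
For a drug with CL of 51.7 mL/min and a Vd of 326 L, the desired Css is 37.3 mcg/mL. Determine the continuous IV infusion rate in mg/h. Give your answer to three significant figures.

CL = 51.7 mL/min = 51.7 × 0.06 = 3.102 L/h
Rate = CL × Css = 3.102 × 37.3 = 115.7 mg/h

116 mg/h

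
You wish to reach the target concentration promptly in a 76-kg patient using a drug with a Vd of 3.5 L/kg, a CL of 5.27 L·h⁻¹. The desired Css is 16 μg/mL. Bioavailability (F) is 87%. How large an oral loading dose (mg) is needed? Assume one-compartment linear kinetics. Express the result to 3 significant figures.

4890 mg

Total Vd = 3.5 × 76 = 266.0 L
LD = Vd × C / F = 266.0 × 16.00 / 0.87 = 4892 mg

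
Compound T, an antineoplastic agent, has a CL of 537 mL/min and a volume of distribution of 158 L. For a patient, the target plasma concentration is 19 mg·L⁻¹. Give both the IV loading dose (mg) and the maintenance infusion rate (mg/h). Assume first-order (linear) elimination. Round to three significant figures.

(a) 3000 mg; (b) 612 mg/h

Loading: fill Vd to C_target → 158.0 L × 19 mg/L = 3002 mg
Convert clearance: 537 mL/min × 60 min/h ÷ 1000 mL/L = 32.22 L/h
Maintenance infusion rate = CL × Css = 32.22 × 19 = 612.2 mg/h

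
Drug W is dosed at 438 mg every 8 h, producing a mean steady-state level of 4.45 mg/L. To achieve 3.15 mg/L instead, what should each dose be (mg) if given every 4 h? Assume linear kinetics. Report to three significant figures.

155 mg

For first-order elimination, Css ∝ F·D/(CL·τ); F and CL are unchanged, so Css ∝ D/τ.
D₂ = D₁ × (Css,target / Css,current) × (τ₂/τ₁) = 438 × (3.15/4.45) × (4/8) = 155.0 mg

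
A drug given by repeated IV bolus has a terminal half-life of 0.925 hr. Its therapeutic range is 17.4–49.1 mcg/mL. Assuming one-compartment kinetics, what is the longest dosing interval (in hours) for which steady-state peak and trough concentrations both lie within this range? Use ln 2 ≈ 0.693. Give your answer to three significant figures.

1.38 h

k = 0.693 / t½ = 0.693 / 0.925 = 0.7492 h⁻¹
Between IV bolus doses, concentration decays as C = C₀·e^(−kτ), so C_peak/C_trough = e^(kτ).
τ_max = ln(C_peak/C_trough) / k = ln(49.1/17.4) / 0.7492 = 1.037 / 0.7492 = 1.384 h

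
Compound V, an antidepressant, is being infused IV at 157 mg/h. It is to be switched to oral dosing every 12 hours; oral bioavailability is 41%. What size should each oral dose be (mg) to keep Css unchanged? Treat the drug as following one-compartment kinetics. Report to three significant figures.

4600 mg

To maintain the same Css, the systemic dosing rate must be unchanged: F·D/τ = infusion rate.
D = rate × τ / F = 157 × 12 / 0.41 = 4595 mg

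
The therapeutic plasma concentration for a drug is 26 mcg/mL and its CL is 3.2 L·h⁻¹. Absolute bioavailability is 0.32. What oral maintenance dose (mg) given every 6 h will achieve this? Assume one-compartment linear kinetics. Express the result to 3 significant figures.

At steady state, dose per interval replaces the amount cleared in that interval: F·D/τ = CL·Css.
D = CL × Css × τ / F = 3.200 × 26 × 6 / 0.32 = 1560 mg

1560 mg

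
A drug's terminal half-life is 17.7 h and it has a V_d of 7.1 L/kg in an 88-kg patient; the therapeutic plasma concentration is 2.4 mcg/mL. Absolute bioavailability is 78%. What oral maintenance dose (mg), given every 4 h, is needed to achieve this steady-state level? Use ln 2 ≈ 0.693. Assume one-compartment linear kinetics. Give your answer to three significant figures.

Vd(total) = 88 kg × 7.1 L/kg = 624.8 L
k = 0.693/17.7 = 0.03915 h⁻¹, so CL = k·Vd = 0.03915 × 624.8 = 24.46 L/h
D = CL × Css × τ / F = 24.46 × 2.4 × 4 / 0.78 = 301.0 mg

301 mg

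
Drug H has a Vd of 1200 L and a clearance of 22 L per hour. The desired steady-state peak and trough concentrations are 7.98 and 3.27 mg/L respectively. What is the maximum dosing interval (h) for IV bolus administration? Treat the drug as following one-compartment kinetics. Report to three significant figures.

k = CL / Vd = 22.00 / 1200 = 0.01833 h⁻¹
Between IV bolus doses, concentration decays as C = C₀·e^(−kτ), so C_peak/C_trough = e^(kτ).
τ_max = ln(C_peak/C_trough) / k = ln(7.98/3.27) / 0.01833 = 0.8921 / 0.01833 = 48.67 h

48.7 h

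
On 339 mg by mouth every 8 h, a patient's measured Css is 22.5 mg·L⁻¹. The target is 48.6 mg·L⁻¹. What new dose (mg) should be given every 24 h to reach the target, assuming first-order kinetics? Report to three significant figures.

2200 mg

With linear kinetics, Css is proportional to dose rate (D/τ) at fixed clearance.
D₂ = D₁ × (Css,target / Css,current) × (τ₂/τ₁) = 339 × (48.6/22.5) × (24/8) = 2197 mg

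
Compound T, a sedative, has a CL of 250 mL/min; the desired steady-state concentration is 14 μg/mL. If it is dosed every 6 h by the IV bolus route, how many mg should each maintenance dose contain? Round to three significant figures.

Convert clearance: 250 mL/min × 60 min/h ÷ 1000 mL/L = 15.00 L/h
D = CL × Css × τ = 15.00 × 14 × 6 = 1260 mg

1260 mg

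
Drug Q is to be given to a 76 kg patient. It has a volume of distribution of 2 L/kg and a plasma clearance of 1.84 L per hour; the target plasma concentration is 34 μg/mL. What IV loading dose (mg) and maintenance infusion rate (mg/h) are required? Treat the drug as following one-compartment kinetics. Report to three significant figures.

(a) 5170 mg; (b) 62.6 mg/h

Total Vd = 2 × 76 = 152.0 L
Loading: fill Vd to C_target → 152.0 L × 34 mg/L = 5168 mg
Infusion rate = 1.840 L/h × 34 mg/L = 62.56 mg/h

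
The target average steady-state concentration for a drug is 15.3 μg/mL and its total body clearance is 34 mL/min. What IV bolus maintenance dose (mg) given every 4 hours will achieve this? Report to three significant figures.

125 mg

CL = 34 mL/min = 34 × 0.06 = 2.040 L/h
D = CL × Css × τ = 2.040 × 15.3 × 4 = 124.8 mg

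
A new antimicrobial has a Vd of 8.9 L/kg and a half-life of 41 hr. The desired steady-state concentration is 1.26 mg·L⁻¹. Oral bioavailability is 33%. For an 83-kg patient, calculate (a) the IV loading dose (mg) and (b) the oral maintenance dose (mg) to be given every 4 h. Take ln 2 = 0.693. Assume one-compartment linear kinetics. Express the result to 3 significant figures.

(a) 931 mg; (b) 191 mg

Vd = 8.9 L/kg × 83 kg = 738.7 L
LD = Vd × C = 738.7 × 1.26 = 930.8 mg
CL = 0.693 × Vd / t½ = 0.693 × 738.7 / 41 = 12.49 L/h
D = CL × Css × τ / F = 12.49 × 1.26 × 4 / 0.33 = 190.8 mg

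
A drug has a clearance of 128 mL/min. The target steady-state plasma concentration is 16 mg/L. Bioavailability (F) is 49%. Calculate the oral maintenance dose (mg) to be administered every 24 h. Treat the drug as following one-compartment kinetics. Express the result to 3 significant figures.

CL = 128 mL/min = 128 × 0.06 = 7.680 L/h
At steady state, dose per interval replaces the amount cleared in that interval: F·D/τ = CL·Css.
D = CL × Css × τ / F = 7.680 × 16 × 24 / 0.49 = 6019 mg

6020 mg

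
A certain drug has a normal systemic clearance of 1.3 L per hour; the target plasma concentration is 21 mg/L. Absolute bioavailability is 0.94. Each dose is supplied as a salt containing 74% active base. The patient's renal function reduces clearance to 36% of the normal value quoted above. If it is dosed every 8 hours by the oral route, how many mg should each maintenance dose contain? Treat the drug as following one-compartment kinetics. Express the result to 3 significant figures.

113 mg

Patient clearance = 0.36 × 1.300 = 0.4680 L/h
D = CL × Css × τ / F / S = 0.4680 × 21 × 8 / 0.94 / 0.74 = 113.0 mg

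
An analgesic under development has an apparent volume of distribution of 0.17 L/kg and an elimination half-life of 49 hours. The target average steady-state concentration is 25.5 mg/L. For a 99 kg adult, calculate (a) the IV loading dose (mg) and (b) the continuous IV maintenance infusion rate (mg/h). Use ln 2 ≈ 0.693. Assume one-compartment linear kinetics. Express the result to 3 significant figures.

Vd(total) = 99 kg × 0.17 L/kg = 16.83 L
LD = Vd × C = 16.83 × 25.5 = 429.2 mg
CL = 0.693 × Vd / t½ = 0.693 × 16.83 / 49 = 0.2380 L/h
Infusion rate = CL × Css = 0.2380 × 25.5 = 6.069 mg/h

(a) 429 mg; (b) 6.07 mg/h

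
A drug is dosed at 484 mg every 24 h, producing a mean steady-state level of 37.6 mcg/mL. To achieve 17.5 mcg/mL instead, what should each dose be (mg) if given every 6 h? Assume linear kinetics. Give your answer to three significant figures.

56.3 mg

With linear kinetics, Css is proportional to dose rate (D/τ) at fixed clearance.
D₂ = D₁ × (Css,target / Css,current) × (τ₂/τ₁) = 484 × (17.5/37.6) × (6/24) = 56.32 mg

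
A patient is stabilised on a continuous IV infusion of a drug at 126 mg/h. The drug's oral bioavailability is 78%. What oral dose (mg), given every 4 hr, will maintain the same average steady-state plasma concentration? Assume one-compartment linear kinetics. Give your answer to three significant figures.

646 mg

To maintain the same Css, the systemic dosing rate must be unchanged: F·D/τ = infusion rate.
D = rate × τ / F = 126 × 4 / 0.78 = 646.2 mg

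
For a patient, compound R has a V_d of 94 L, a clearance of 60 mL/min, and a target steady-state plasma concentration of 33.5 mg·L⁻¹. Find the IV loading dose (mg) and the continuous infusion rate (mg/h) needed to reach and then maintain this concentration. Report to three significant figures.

(a) 3150 mg; (b) 121 mg/h

Loading dose = Vd × C = 94.00 × 33.5 = 3149 mg
CL = 60 mL/min = 60 × 0.06 = 3.600 L/h
Maintenance infusion rate = CL × Css = 3.600 × 33.5 = 120.6 mg/h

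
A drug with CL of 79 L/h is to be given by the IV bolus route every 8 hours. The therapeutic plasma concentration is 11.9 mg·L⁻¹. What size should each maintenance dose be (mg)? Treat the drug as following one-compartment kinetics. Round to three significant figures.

D = CL × Css × τ = 79.00 × 11.9 × 8 = 7521 mg

7520 mg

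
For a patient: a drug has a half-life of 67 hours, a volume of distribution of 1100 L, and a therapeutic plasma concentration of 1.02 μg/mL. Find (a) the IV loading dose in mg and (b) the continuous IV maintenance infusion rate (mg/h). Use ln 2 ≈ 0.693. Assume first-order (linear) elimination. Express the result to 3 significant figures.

(a) 1120 mg; (b) 11.6 mg/h

LD = Vd × C = 1100 × 1.02 = 1122 mg
CL = 0.693 × Vd / t½ = 0.693 × 1100 / 67 = 11.38 L/h
Infusion rate = CL × Css = 11.38 × 1.02 = 11.61 mg/h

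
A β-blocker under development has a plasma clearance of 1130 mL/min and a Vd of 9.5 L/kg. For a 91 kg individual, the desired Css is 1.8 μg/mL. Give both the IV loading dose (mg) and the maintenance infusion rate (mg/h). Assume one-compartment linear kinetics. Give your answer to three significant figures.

Vd(total) = 91 kg × 9.5 L/kg = 864.5 L
Loading dose = Vd × C = 864.5 × 1.8 = 1556 mg
CL = 1130 mL/min = 1130 × 0.06 = 67.80 L/h
Infusion rate = 67.80 L/h × 1.8 mg/L = 122.0 mg/h

(a) 1560 mg; (b) 122 mg/h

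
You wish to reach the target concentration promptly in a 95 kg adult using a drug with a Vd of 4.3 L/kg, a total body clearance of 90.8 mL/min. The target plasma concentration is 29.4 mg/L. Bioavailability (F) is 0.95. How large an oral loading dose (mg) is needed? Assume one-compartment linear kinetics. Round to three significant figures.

12600 mg

Total Vd = 4.3 × 95 = 408.5 L
The loading dose fills Vd to the target concentration.
LD = Vd × C / F = 408.5 × 29.40 / 0.95 = 12640 mg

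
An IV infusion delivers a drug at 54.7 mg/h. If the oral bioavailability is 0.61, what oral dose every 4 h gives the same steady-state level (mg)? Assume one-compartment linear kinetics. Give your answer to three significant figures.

359 mg

To maintain the same Css, the systemic dosing rate must be unchanged: F·D/τ = infusion rate.
D = rate × τ / F = 54.7 × 4 / 0.61 = 358.7 mg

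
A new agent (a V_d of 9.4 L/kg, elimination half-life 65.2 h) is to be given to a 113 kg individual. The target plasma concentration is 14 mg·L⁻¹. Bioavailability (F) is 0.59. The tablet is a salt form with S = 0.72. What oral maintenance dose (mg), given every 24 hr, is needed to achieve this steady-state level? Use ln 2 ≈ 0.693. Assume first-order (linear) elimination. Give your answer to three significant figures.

Vd = 9.4 L/kg × 113 kg = 1062 L
k = 0.693/65.2 = 0.01063 h⁻¹, so CL = k·Vd = 0.01063 × 1062 = 11.29 L/h
D = CL × Css × τ / F / S = 11.29 × 14 × 24 / 0.59 / 0.72 = 8930 mg

8930 mg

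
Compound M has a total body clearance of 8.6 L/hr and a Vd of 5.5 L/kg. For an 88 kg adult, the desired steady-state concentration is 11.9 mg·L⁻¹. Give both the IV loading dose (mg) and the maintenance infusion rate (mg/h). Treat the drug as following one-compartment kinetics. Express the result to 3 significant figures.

(a) 5760 mg; (b) 102 mg/h

Vd(total) = 88 kg × 5.5 L/kg = 484.0 L
LD = Vd · C_target = 484.0 × 11.9 = 5760 mg
Maintenance infusion rate = CL × Css = 8.600 × 11.9 = 102.3 mg/h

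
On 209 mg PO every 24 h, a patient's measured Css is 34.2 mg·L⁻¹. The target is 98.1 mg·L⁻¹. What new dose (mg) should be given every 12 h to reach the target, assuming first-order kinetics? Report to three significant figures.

With linear kinetics, Css is proportional to dose rate (D/τ) at fixed clearance.
D₂ = D₁ × (Css,target / Css,current) × (τ₂/τ₁) = 209 × (98.1/34.2) × (12/24) = 299.8 mg

300 mg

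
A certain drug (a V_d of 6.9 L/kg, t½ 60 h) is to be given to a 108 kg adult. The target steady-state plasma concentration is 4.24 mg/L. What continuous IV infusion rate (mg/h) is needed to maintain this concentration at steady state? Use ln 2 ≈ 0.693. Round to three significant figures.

Total Vd = 6.9 × 108 = 745.2 L
k = 0.693/60 = 0.01155 h⁻¹, so CL = k·Vd = 0.01155 × 745.2 = 8.607 L/h
Infusion rate = CL × Css = 8.607 × 4.24 = 36.49 mg/h

36.5 mg/h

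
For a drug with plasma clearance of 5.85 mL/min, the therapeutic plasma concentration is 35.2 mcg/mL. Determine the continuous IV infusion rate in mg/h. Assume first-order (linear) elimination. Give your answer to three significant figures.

Convert clearance: 5.85 mL/min × 60 min/h ÷ 1000 mL/L = 0.3510 L/h
R₀ = 0.3510 × 35.2 = 12.36 mg/h

12.4 mg/h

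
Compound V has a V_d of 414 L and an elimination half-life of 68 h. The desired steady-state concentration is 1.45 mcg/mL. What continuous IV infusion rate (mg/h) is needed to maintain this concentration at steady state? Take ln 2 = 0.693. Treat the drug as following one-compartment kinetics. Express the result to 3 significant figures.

6.12 mg/h

CL = 0.693 × Vd / t½ = 0.693 × 414.0 / 68 = 4.219 L/h
Infusion rate = CL × Css = 4.219 × 1.45 = 6.118 mg/h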